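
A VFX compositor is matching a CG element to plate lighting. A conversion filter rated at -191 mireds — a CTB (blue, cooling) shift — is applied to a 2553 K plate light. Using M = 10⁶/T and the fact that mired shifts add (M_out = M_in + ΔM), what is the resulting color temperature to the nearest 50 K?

M_in = 10⁶/2553 = 391.70 mireds.
M_out = 391.70 + (-191) = 200.70 mireds.
T_out = 10⁶/200.70 = 4982.7 K → 5000 K.

5000 K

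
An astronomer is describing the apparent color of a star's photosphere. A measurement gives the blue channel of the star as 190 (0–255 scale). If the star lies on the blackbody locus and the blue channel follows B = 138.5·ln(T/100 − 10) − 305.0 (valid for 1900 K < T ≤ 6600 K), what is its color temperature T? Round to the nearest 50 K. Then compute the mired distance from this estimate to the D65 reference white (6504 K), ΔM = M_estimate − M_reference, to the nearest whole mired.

+66 mireds

ln(t − 10) = (190 + 305.0) / 138.5 = 3.5740.
t − 10 = e^3.5740 = 35.659, so t = 45.659.
T = 100·t = 4566 K → 4550 K to the nearest 50 K.
M_estimate = 10⁶/4550 = 219.78; M_reference = 10⁶/6504 = 153.75.
ΔM = 219.78 − 153.75 = 66.03 → +66 mireds.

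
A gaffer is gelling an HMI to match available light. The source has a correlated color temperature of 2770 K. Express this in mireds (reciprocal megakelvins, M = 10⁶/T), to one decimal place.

M = 10⁶ / 2770 = 361.011 → 361.0 mireds.

361.0 mireds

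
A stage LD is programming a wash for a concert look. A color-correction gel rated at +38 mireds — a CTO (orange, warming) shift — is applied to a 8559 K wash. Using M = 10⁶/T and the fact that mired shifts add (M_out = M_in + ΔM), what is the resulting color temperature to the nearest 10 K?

6460 K

M_in = 10⁶/8559 = 116.84 mireds.
M_out = 116.84 + (+38) = 154.84 mireds.
T_out = 10⁶/154.84 = 6458.4 K → 6460 K.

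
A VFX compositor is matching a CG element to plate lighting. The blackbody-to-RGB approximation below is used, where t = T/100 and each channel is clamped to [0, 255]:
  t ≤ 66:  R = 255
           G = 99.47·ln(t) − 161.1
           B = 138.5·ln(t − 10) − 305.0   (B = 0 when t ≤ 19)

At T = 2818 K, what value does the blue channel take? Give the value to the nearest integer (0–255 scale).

97

t = 2818/100 = 28.18; the t ≤ 66 branch applies.
B = 138.5·ln(28.18 − 10) − 305.0 = 138.5·ln 18.18 − 305.0 = 138.5·2.9003 − 305.0 = 96.695.
Rounded: 97.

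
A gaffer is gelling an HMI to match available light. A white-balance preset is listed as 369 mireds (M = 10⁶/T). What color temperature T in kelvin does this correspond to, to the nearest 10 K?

T = 10⁶ / 369 = 2710.03 K → 2710 K.

2710 K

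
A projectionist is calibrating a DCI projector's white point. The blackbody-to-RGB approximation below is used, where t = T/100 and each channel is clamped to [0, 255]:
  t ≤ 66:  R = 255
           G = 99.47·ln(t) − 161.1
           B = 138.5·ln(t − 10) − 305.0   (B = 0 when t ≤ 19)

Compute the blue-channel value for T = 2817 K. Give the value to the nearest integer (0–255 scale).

97

t = 2817/100 = 28.17; the t ≤ 66 branch applies.
B = 138.5·ln(28.17 − 10) − 305.0 = 138.5·ln 18.17 − 305.0 = 138.5·2.8998 − 305.0 = 96.618.
Rounded: 97.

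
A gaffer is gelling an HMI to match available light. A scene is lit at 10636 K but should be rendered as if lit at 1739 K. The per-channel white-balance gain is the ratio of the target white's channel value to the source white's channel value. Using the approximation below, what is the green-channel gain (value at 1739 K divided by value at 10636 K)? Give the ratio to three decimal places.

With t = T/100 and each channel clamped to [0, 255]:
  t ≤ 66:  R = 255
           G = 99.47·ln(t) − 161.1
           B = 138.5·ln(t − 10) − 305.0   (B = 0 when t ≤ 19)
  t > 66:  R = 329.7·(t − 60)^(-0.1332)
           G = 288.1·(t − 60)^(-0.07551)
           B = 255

0.570

At 10636 K (t = 106.36):
  G = 288.1·(106.36 − 60)^(-0.07551) = 288.1·46.36^(-0.07551) = 288.1·0.74850 = 215.642.
At 1739 K (t = 17.39):
  G = 99.47·ln 17.39 − 161.1 = 99.47·2.8559 − 161.1 = 122.976.
Gain = 122.976 / 215.642 = 0.5703 → 0.570.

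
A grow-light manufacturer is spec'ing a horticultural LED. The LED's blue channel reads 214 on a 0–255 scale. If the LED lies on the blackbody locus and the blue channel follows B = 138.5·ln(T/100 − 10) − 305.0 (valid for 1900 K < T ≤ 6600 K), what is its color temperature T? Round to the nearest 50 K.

5250 K

ln(t − 10) = (214 + 305.0) / 138.5 = 3.7473.
t − 10 = e^3.7473 = 42.406, so t = 52.406.
T = 100·t = 5241 K → 5250 K to the nearest 50 K.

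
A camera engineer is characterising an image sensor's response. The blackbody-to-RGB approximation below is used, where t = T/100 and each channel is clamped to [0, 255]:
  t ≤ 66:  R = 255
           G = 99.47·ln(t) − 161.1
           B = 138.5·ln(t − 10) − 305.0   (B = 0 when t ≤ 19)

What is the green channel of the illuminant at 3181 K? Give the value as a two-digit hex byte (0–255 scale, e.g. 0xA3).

t = 3181/100 = 31.81; the t ≤ 66 branch applies.
G = 99.47·ln 31.81 − 161.1 = 99.47·3.4598 − 161.1 = 183.044.
Rounded: 183; in hex, 0xB7.

0xB7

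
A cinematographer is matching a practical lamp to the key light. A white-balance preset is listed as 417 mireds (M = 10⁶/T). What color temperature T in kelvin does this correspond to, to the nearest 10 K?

2400 K

T = 10⁶ / 417 = 2398.08 K → 2400 K.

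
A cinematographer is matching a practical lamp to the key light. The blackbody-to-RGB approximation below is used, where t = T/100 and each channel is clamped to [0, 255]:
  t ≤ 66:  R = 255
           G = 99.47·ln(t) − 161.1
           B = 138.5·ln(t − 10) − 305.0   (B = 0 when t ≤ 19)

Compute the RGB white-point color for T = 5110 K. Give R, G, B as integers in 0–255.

R=255, G=230, B=210

t = 5110/100 = 51.1; the t ≤ 66 branch applies.
R = 255 by definition for t ≤ 66.
G = 99.47·ln 51.1 − 161.1 = 99.47·3.9338 − 161.1 = 230.194.
B = 138.5·ln(51.1 − 10) − 305.0 = 138.5·ln 41.1 − 305.0 = 138.5·3.7160 − 305.0 = 209.667.
Rounded: (255, 230, 210).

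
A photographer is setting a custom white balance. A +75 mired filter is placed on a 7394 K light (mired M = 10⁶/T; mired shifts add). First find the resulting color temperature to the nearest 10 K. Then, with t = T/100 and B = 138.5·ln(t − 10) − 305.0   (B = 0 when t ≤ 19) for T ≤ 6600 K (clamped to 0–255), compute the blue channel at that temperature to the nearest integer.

M_in = 10⁶/7394 = 135.24; M_out = 135.24 + (+75) = 210.24.
T_out = 10⁶/210.24 = 4756.4 K → 4760 K; t = 47.6.
B = 138.5·ln(47.6 − 10) − 305.0 = 138.5·ln 37.6 − 305.0 = 138.5·3.6270 − 305.0 = 197.340.
Rounded: 197.

197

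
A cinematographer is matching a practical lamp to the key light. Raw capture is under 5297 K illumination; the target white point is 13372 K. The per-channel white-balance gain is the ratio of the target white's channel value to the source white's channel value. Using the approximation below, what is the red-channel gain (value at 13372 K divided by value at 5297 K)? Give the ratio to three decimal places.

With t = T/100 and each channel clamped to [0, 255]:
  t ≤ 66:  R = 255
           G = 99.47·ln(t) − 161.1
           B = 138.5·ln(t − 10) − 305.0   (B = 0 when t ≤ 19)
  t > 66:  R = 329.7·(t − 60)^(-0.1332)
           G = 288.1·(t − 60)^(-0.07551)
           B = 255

At 5297 K (t = 52.97):
  R = 255 by definition for t ≤ 66.
At 13372 K (t = 133.72):
  R = 329.7·(133.72 − 60)^(-0.1332) = 329.7·73.72^(-0.1332) = 329.7·0.56395 = 185.933.
Gain = 185.933 / 255.000 = 0.7291 → 0.729.

0.729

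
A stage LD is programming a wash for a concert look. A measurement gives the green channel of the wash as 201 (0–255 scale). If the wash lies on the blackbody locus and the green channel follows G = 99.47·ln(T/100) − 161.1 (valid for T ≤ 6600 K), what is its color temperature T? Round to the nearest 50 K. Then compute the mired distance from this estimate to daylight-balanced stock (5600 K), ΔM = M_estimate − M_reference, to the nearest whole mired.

ln t = (201 + 161.1) / 99.47 = 3.6403.
t = e^3.6403 = 38.103.
T = 100·t = 3810 K → 3800 K to the nearest 50 K.
M_estimate = 10⁶/3800 = 263.16; M_reference = 10⁶/5600 = 178.57.
ΔM = 263.16 − 178.57 = 84.59 → +85 mireds.

+85 mireds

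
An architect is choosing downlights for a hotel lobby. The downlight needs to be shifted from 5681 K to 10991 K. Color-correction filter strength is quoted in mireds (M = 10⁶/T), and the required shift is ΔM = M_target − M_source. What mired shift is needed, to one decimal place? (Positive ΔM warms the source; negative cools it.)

M_source = 10⁶/5681 = 176.025; M_target = 10⁶/10991 = 90.984.
ΔM = 90.984 − 176.025 = -85.042 → -85.0 mireds, a cooling shift.

-85.0 mireds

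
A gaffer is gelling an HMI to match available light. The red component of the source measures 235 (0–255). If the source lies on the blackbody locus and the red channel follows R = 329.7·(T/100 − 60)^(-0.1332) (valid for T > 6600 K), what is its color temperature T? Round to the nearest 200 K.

7200 K

(t − 60)^(-0.1332) = 235/329.7 = 0.71277.
t − 60 = 0.71277^(1/-0.1332) = 0.71277^(-7.508) = 12.705, so t = 72.705.
T = 100·t = 7271 K → 7200 K to the nearest 200 K.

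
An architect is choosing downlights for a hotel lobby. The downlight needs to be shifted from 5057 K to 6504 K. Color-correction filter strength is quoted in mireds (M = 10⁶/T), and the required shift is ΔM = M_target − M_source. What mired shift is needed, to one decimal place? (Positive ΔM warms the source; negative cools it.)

-44.0 mireds

M_source = 10⁶/5057 = 197.746; M_target = 10⁶/6504 = 153.752.
ΔM = 153.752 − 197.746 = -43.994 → -44.0 mireds, a cooling shift.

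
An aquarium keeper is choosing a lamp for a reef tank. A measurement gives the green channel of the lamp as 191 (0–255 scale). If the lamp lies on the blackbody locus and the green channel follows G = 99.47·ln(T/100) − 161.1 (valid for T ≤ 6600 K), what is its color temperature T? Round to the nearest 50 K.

ln t = (191 + 161.1) / 99.47 = 3.5398.
t = e^3.5398 = 34.459.
T = 100·t = 3446 K → 3450 K to the nearest 50 K.

3450 K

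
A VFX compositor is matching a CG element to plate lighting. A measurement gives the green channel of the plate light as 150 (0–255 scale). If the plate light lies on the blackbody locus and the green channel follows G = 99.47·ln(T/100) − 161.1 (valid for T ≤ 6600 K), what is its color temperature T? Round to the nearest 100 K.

ln t = (150 + 161.1) / 99.47 = 3.1276.
t = e^3.1276 = 22.819.
T = 100·t = 2282 K → 2300 K to the nearest 100 K.

2300 K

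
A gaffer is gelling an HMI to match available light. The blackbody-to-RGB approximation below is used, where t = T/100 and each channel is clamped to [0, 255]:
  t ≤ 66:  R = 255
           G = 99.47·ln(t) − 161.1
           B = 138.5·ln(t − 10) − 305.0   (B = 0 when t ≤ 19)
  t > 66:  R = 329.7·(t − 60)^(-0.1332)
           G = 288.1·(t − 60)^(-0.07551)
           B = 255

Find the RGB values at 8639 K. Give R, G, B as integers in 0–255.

t = 8639/100 = 86.39; the t > 66 branch applies.
R = 329.7·(86.39 − 60)^(-0.1332) = 329.7·26.39^(-0.1332) = 329.7·0.64664 = 213.198.
G = 288.1·(86.39 − 60)^(-0.07551) = 288.1·26.39^(-0.07551) = 288.1·0.78103 = 225.014.
B = 255 by definition for t > 66.
Rounded: (213, 225, 255).

R=213, G=225, B=255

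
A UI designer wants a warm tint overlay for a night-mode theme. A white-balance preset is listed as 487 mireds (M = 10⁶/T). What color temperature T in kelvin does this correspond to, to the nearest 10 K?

2050 K

T = 10⁶ / 487 = 2053.39 K → 2050 K.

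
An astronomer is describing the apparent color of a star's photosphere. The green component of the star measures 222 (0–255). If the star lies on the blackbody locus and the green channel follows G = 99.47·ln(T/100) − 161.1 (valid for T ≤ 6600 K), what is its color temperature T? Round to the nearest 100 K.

4700 K

ln t = (222 + 161.1) / 99.47 = 3.8514.
t = e^3.8514 = 47.059.
T = 100·t = 4706 K → 4700 K to the nearest 100 K.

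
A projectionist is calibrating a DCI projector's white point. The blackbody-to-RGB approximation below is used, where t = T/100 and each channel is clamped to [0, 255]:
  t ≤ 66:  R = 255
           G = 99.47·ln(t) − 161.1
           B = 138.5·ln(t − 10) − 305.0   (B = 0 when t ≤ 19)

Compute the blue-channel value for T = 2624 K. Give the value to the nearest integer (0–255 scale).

81

t = 2624/100 = 26.24; the t ≤ 66 branch applies.
B = 138.5·ln(26.24 − 10) − 305.0 = 138.5·ln 16.24 − 305.0 = 138.5·2.7875 − 305.0 = 81.066.
Rounded: 81.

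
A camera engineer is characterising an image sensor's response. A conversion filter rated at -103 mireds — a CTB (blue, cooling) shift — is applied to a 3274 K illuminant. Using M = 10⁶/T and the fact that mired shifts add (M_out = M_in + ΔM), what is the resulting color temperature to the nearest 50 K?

4950 K

M_in = 10⁶/3274 = 305.44 mireds.
M_out = 305.44 + (-103) = 202.44 mireds.
T_out = 10⁶/202.44 = 4939.8 K → 4950 K.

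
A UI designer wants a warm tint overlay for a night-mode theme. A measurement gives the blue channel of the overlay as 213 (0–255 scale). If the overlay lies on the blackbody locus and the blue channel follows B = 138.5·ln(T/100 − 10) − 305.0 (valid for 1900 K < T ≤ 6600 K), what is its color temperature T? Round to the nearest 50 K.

5200 K

ln(t − 10) = (213 + 305.0) / 138.5 = 3.7401.
t − 10 = e^3.7401 = 42.101, so t = 52.101.
T = 100·t = 5210 K → 5200 K to the nearest 50 K.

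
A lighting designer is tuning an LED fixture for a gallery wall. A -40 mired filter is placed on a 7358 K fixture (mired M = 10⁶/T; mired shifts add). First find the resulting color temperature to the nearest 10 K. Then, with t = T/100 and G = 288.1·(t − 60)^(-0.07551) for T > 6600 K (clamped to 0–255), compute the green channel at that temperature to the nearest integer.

M_in = 10⁶/7358 = 135.91; M_out = 135.91 + (-40) = 95.91.
T_out = 10⁶/95.91 = 10426.8 K → 10430 K; t = 104.3.
G = 288.1·(104.3 − 60)^(-0.07551) = 288.1·44.3^(-0.07551) = 288.1·0.75107 = 216.383.
Rounded: 216.

216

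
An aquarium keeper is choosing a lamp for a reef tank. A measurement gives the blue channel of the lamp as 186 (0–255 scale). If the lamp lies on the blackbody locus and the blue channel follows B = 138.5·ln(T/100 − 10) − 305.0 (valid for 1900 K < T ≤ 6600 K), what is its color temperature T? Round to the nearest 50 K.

4450 K

ln(t − 10) = (186 + 305.0) / 138.5 = 3.5451.
t − 10 = e^3.5451 = 34.644, so t = 44.644.
T = 100·t = 4464 K → 4450 K to the nearest 50 K.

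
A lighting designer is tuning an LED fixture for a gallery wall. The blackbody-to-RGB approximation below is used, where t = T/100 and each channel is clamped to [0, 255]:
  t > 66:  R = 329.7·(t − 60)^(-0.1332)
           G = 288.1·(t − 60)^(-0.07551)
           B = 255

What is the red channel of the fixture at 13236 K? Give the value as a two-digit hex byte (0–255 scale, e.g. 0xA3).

0xBA

t = 13236/100 = 132.36; the t > 66 branch applies.
R = 329.7·(132.36 − 60)^(-0.1332) = 329.7·72.36^(-0.1332) = 329.7·0.56535 = 186.395.
Rounded: 186; in hex, 0xBA.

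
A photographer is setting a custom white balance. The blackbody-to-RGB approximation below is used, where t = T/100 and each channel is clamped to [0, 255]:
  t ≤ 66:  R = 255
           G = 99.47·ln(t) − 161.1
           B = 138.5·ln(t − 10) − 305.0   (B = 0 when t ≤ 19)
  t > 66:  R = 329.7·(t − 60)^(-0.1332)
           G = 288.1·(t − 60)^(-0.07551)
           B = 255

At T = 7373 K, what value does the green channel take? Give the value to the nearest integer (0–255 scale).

236

t = 7373/100 = 73.73; the t > 66 branch applies.
G = 288.1·(73.73 − 60)^(-0.07551) = 288.1·13.73^(-0.07551) = 288.1·0.82053 = 236.395.
Rounded: 236.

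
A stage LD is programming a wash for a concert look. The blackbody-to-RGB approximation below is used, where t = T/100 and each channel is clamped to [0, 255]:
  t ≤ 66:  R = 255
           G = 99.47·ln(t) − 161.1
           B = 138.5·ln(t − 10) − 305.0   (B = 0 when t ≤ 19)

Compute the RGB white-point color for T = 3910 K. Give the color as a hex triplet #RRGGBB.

t = 3910/100 = 39.1; the t ≤ 66 branch applies.
R = 255 by definition for t ≤ 66.
G = 99.47·ln 39.1 − 161.1 = 99.47·3.6661 − 161.1 = 203.569.
B = 138.5·ln(39.1 − 10) − 305.0 = 138.5·ln 29.1 − 305.0 = 138.5·3.3707 − 305.0 = 161.847.
Rounded: (255, 204, 162).
In hex: #FFCCA2.

#FFCCA2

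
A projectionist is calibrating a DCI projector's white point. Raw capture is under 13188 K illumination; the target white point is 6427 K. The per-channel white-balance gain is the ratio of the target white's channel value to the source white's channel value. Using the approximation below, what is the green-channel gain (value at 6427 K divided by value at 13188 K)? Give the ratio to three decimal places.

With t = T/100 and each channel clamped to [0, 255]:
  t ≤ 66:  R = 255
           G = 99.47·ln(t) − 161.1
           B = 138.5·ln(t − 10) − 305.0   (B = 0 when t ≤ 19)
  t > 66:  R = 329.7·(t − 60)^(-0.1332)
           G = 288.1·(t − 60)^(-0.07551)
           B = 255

At 13188 K (t = 131.88):
  G = 288.1·(131.88 − 60)^(-0.07551) = 288.1·71.88^(-0.07551) = 288.1·0.72411 = 208.618.
At 6427 K (t = 64.27):
  G = 99.47·ln 64.27 − 161.1 = 99.47·4.1631 − 161.1 = 253.003.
Gain = 253.003 / 208.618 = 1.2128 → 1.213.

1.213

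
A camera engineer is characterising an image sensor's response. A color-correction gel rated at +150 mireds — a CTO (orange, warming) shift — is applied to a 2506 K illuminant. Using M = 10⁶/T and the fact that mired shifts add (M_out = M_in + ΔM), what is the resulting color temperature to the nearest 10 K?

M_in = 10⁶/2506 = 399.04 mireds.
M_out = 399.04 + (+150) = 549.04 mireds.
T_out = 10⁶/549.04 = 1821.4 K → 1820 K.

1820 K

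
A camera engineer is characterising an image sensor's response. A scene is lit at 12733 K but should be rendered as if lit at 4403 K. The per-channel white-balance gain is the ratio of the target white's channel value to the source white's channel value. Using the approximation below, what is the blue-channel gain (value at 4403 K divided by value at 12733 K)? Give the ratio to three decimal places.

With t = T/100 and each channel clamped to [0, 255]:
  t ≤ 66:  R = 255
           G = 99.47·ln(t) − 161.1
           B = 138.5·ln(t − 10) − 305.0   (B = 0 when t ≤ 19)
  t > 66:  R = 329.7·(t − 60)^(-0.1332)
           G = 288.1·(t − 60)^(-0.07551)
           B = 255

0.720

At 12733 K (t = 127.33):
  B = 255 by definition for t > 66.
At 4403 K (t = 44.03):
  B = 138.5·ln(44.03 − 10) − 305.0 = 138.5·ln 34.03 − 305.0 = 138.5·3.5272 − 305.0 = 183.523.
Gain = 183.523 / 255.000 = 0.7197 → 0.720.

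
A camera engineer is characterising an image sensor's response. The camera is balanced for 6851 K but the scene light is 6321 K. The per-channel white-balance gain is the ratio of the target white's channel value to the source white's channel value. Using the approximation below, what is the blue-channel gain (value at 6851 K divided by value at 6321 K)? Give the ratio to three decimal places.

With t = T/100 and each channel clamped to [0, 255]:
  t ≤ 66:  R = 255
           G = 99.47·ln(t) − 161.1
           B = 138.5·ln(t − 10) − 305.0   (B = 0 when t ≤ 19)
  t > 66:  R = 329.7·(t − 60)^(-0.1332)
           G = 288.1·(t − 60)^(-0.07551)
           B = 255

At 6321 K (t = 63.21):
  B = 138.5·ln(63.21 − 10) − 305.0 = 138.5·ln 53.21 − 305.0 = 138.5·3.9742 − 305.0 = 245.433.
At 6851 K (t = 68.51):
  B = 255 by definition for t > 66.
Gain = 255.000 / 245.433 = 1.0390 → 1.039.

1.039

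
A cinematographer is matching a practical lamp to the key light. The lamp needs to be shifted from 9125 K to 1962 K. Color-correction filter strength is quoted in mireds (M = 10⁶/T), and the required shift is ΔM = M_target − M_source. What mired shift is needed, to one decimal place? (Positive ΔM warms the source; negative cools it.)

M_source = 10⁶/9125 = 109.589; M_target = 10⁶/1962 = 509.684.
ΔM = 509.684 − 109.589 = 400.095 → +400.1 mireds, a warming shift.

+400.1 mireds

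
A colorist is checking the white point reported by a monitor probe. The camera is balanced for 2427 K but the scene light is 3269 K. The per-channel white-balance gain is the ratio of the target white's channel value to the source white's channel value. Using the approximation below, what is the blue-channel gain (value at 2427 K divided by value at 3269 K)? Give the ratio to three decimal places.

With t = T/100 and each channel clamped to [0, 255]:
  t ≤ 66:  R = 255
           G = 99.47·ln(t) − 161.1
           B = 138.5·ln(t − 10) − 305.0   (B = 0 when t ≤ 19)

0.496

At 3269 K (t = 32.69):
  B = 138.5·ln(32.69 − 10) − 305.0 = 138.5·ln 22.69 − 305.0 = 138.5·3.1219 − 305.0 = 127.387.
At 2427 K (t = 24.27):
  B = 138.5·ln(24.27 − 10) − 305.0 = 138.5·ln 14.27 − 305.0 = 138.5·2.6582 − 305.0 = 63.155.
Gain = 63.155 / 127.387 = 0.4958 → 0.496.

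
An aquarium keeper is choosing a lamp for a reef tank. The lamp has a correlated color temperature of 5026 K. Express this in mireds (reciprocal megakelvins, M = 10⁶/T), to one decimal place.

199.0 mireds

M = 10⁶ / 5026 = 198.965 → 199.0 mireds.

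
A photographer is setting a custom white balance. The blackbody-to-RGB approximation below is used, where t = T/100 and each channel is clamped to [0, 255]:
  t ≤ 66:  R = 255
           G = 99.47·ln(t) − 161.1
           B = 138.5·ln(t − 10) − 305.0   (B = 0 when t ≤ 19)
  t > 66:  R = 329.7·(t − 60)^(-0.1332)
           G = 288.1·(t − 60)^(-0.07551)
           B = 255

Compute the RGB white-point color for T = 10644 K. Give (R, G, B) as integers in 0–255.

(198, 216, 255)

t = 10644/100 = 106.44; the t > 66 branch applies.
R = 329.7·(106.44 − 60)^(-0.1332) = 329.7·46.44^(-0.1332) = 329.7·0.59975 = 197.737.
G = 288.1·(106.44 − 60)^(-0.07551) = 288.1·46.44^(-0.07551) = 288.1·0.74840 = 215.614.
B = 255 by definition for t > 66.
Rounded: (198, 216, 255).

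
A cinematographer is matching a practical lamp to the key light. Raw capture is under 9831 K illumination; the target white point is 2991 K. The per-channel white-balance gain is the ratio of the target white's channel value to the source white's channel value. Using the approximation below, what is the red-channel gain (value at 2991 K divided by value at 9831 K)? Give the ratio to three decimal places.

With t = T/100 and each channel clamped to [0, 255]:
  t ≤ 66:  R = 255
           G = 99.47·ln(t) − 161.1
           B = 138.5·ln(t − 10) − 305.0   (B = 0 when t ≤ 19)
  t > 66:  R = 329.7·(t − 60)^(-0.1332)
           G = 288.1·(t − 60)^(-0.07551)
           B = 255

1.257

At 9831 K (t = 98.31):
  R = 329.7·(98.31 − 60)^(-0.1332) = 329.7·38.31^(-0.1332) = 329.7·0.61532 = 202.872.
At 2991 K (t = 29.91):
  R = 255 by definition for t ≤ 66.
Gain = 255.000 / 202.872 = 1.2570 → 1.257.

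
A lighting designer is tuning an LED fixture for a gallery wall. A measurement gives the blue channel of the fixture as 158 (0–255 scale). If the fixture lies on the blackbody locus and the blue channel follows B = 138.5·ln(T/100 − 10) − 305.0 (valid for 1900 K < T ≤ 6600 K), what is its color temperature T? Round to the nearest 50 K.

ln(t − 10) = (158 + 305.0) / 138.5 = 3.3430.
t − 10 = e^3.3430 = 28.303, so t = 38.303.
T = 100·t = 3830 K → 3850 K to the nearest 50 K.

3850 K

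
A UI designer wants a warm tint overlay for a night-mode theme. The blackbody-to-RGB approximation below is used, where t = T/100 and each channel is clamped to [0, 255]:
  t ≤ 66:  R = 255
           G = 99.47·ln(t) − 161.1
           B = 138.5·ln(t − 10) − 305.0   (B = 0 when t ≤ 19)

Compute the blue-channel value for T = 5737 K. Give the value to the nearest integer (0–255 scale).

229

t = 5737/100 = 57.37; the t ≤ 66 branch applies.
B = 138.5·ln(57.37 − 10) − 305.0 = 138.5·ln 47.37 − 305.0 = 138.5·3.8580 − 305.0 = 229.331.
Rounded: 229.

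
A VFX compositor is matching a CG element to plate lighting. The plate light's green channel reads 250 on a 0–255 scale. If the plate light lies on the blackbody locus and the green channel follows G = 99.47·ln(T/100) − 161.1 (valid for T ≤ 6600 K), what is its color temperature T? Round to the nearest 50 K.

ln t = (250 + 161.1) / 99.47 = 4.1329.
t = e^4.1329 = 62.359.
T = 100·t = 6236 K → 6250 K to the nearest 50 K.

6250 K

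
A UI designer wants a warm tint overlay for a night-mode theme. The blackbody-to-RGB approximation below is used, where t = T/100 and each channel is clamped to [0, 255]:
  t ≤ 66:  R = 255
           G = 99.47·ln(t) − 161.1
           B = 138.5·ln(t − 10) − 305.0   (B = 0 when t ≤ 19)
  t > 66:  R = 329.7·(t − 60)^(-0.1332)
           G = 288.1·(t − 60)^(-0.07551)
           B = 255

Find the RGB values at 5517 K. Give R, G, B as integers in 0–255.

R=255, G=238, B=223

t = 5517/100 = 55.17; the t ≤ 66 branch applies.
R = 255 by definition for t ≤ 66.
G = 99.47·ln 55.17 − 161.1 = 99.47·4.0104 − 161.1 = 237.816.
B = 138.5·ln(55.17 − 10) − 305.0 = 138.5·ln 45.17 − 305.0 = 138.5·3.8104 − 305.0 = 222.745.
Rounded: (255, 238, 223).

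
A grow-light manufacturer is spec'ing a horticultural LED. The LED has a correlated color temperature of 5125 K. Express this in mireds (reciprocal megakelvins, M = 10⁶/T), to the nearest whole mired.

195 mireds

M = 10⁶ / 5125 = 195.122 → 195 mireds.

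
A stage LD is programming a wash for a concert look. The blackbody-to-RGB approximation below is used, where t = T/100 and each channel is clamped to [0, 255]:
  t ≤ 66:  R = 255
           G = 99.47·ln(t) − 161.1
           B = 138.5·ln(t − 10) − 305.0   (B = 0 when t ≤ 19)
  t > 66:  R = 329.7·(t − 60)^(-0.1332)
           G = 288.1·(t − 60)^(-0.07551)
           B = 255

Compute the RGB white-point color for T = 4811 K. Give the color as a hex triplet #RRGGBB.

#FFE0C7

t = 4811/100 = 48.11; the t ≤ 66 branch applies.
R = 255 by definition for t ≤ 66.
G = 99.47·ln 48.11 − 161.1 = 99.47·3.8735 − 161.1 = 224.196.
B = 138.5·ln(48.11 − 10) − 305.0 = 138.5·ln 38.11 − 305.0 = 138.5·3.6405 − 305.0 = 199.206.
Rounded: (255, 224, 199).
In hex: #FFE0C7.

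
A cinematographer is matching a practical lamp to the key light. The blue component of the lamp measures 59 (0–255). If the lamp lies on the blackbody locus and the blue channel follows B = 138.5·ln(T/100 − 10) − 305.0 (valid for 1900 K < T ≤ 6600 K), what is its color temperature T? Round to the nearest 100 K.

ln(t − 10) = (59 + 305.0) / 138.5 = 2.6282.
t − 10 = e^2.6282 = 13.848, so t = 23.848.
T = 100·t = 2385 K → 2400 K to the nearest 100 K.

2400 K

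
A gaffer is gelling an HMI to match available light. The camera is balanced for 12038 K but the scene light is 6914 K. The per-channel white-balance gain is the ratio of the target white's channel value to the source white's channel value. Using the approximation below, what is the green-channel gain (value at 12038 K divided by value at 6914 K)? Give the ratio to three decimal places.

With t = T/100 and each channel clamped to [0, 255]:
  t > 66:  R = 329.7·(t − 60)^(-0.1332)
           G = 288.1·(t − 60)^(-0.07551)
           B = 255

At 6914 K (t = 69.14):
  G = 288.1·(69.14 − 60)^(-0.07551) = 288.1·9.14^(-0.07551) = 288.1·0.84613 = 243.771.
At 12038 K (t = 120.38):
  G = 288.1·(120.38 − 60)^(-0.07551) = 288.1·60.38^(-0.07551) = 288.1·0.73371 = 211.382.
Gain = 211.382 / 243.771 = 0.8671 → 0.867.

0.867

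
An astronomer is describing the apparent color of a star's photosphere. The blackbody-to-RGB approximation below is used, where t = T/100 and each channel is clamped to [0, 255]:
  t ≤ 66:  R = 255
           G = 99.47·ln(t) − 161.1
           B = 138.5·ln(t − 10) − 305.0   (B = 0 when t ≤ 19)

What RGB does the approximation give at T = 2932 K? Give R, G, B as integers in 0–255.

R=255, G=175, B=105

t = 2932/100 = 29.32; the t ≤ 66 branch applies.
R = 255 by definition for t ≤ 66.
G = 99.47·ln 29.32 − 161.1 = 99.47·3.3783 − 161.1 = 174.937.
B = 138.5·ln(29.32 − 10) − 305.0 = 138.5·ln 19.32 − 305.0 = 138.5·2.9611 − 305.0 = 105.118.
Rounded: (255, 175, 105).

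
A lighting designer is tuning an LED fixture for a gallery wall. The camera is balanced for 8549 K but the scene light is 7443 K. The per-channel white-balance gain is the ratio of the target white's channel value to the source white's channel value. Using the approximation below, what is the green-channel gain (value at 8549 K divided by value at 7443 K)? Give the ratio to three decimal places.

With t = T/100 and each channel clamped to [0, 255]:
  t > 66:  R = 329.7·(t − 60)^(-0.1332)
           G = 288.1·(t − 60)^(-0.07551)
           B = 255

0.958

At 7443 K (t = 74.43):
  G = 288.1·(74.43 − 60)^(-0.07551) = 288.1·14.43^(-0.07551) = 288.1·0.81745 = 235.509.
At 8549 K (t = 85.49):
  G = 288.1·(85.49 − 60)^(-0.07551) = 288.1·25.49^(-0.07551) = 288.1·0.78308 = 225.605.
Gain = 225.605 / 235.509 = 0.9579 → 0.958.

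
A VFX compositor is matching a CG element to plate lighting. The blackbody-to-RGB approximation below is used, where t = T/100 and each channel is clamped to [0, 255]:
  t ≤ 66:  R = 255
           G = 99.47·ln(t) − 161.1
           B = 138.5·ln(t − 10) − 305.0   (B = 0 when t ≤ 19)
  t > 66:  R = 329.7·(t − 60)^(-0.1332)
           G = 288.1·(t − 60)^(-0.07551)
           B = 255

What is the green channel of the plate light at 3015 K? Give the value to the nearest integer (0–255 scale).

t = 3015/100 = 30.15; the t ≤ 66 branch applies.
G = 99.47·ln 30.15 − 161.1 = 99.47·3.4062 − 161.1 = 177.713.
Rounded: 178.

178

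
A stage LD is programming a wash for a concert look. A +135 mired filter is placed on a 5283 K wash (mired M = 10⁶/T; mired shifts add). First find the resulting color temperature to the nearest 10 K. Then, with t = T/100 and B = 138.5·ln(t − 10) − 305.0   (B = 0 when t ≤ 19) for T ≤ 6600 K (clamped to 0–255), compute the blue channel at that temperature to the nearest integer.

M_in = 10⁶/5283 = 189.29; M_out = 189.29 + (+135) = 324.29.
T_out = 10⁶/324.29 = 3083.7 K → 3080 K; t = 30.8.
B = 138.5·ln(30.8 − 10) − 305.0 = 138.5·ln 20.8 − 305.0 = 138.5·3.0350 − 305.0 = 115.341.
Rounded: 115.

115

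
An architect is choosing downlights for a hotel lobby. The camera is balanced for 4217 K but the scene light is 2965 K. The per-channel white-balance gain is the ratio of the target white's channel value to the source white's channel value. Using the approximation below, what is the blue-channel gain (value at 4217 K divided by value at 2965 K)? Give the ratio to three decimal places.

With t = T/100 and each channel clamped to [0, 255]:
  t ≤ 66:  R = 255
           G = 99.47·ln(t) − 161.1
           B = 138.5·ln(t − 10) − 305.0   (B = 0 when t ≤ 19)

At 2965 K (t = 29.65):
  B = 138.5·ln(29.65 − 10) − 305.0 = 138.5·ln 19.65 − 305.0 = 138.5·2.9781 − 305.0 = 107.464.
At 4217 K (t = 42.17):
  B = 138.5·ln(42.17 − 10) − 305.0 = 138.5·ln 32.17 − 305.0 = 138.5·3.4710 − 305.0 = 175.738.
Gain = 175.738 / 107.464 = 1.6353 → 1.635.

1.635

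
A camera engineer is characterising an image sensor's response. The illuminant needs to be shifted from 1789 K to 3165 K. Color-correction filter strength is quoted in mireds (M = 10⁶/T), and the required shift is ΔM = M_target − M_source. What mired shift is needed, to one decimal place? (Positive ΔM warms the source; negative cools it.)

M_source = 10⁶/1789 = 558.971; M_target = 10⁶/3165 = 315.956.
ΔM = 315.956 − 558.971 = -243.016 → -243.0 mireds, a cooling shift.

-243.0 mireds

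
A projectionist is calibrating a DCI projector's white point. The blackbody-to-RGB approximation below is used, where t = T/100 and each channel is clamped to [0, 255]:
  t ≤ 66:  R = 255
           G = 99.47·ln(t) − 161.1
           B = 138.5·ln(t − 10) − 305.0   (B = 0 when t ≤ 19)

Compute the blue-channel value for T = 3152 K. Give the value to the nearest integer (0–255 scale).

120

t = 3152/100 = 31.52; the t ≤ 66 branch applies.
B = 138.5·ln(31.52 − 10) − 305.0 = 138.5·ln 21.52 − 305.0 = 138.5·3.0690 − 305.0 = 120.054.
Rounded: 120.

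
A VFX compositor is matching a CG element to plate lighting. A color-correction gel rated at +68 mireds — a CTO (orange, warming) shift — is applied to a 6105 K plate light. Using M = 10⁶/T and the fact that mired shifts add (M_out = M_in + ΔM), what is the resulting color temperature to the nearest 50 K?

4300 K

M_in = 10⁶/6105 = 163.80 mireds.
M_out = 163.80 + (+68) = 231.80 mireds.
T_out = 10⁶/231.80 = 4314.1 K → 4300 K.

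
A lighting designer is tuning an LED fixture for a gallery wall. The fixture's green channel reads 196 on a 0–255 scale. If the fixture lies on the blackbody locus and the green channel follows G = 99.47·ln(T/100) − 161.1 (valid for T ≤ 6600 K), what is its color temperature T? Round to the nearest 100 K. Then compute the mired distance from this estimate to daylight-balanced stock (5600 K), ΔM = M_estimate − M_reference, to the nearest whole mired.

ln t = (196 + 161.1) / 99.47 = 3.5900.
t = e^3.5900 = 36.235.
T = 100·t = 3624 K → 3600 K to the nearest 100 K.
M_estimate = 10⁶/3600 = 277.78; M_reference = 10⁶/5600 = 178.57.
ΔM = 277.78 − 178.57 = 99.21 → +99 mireds.

+99 mireds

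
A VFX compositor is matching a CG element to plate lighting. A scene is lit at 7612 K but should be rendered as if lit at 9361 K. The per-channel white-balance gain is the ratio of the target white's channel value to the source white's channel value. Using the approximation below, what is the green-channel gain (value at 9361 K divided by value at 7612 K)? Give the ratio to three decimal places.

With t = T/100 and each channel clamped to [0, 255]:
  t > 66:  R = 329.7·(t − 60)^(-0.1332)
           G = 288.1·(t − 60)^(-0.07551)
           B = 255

0.946

At 7612 K (t = 76.12):
  G = 288.1·(76.12 − 60)^(-0.07551) = 288.1·16.12^(-0.07551) = 288.1·0.81065 = 233.547.
At 9361 K (t = 93.61):
  G = 288.1·(93.61 − 60)^(-0.07551) = 288.1·33.61^(-0.07551) = 288.1·0.76690 = 220.943.
Gain = 220.943 / 233.547 = 0.9460 → 0.946.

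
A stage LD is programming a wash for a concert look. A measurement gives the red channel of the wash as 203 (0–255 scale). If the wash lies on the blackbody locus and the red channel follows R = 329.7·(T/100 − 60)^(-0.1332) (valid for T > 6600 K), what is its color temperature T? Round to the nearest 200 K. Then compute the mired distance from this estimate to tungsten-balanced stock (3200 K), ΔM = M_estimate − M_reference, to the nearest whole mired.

-210 mireds

(t − 60)^(-0.1332) = 203/329.7 = 0.61571.
t − 60 = 0.61571^(1/-0.1332) = 0.61571^(-7.508) = 38.129, so t = 98.129.
T = 100·t = 9813 K → 9800 K to the nearest 200 K.
M_estimate = 10⁶/9800 = 102.04; M_reference = 10⁶/3200 = 312.50.
ΔM = 102.04 − 312.50 = -210.46 → -210 mireds.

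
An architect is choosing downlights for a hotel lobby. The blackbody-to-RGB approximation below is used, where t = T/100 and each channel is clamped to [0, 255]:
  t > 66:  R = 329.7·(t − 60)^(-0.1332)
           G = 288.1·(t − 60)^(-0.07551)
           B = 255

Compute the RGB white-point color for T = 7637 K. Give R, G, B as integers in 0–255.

R=227, G=233, B=255

t = 7637/100 = 76.37; the t > 66 branch applies.
R = 329.7·(76.37 − 60)^(-0.1332) = 329.7·16.37^(-0.1332) = 329.7·0.68911 = 227.200.
G = 288.1·(76.37 − 60)^(-0.07551) = 288.1·16.37^(-0.07551) = 288.1·0.80971 = 233.276.
B = 255 by definition for t > 66.
Rounded: (227, 233, 255).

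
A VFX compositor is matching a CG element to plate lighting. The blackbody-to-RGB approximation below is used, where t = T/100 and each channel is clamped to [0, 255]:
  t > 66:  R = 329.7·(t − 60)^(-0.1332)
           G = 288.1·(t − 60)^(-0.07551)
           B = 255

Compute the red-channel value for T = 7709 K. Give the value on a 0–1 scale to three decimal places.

t = 7709/100 = 77.09; the t > 66 branch applies.
R = 329.7·(77.09 − 60)^(-0.1332) = 329.7·17.09^(-0.1332) = 329.7·0.68517 = 225.901.
On a 0–1 scale: 225.901/255 = 0.8859 → 0.886.

0.886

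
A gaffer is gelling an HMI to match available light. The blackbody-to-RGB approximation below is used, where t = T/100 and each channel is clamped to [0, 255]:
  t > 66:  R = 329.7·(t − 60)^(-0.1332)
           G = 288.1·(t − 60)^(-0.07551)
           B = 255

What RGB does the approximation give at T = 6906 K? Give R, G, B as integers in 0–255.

R=246, G=244, B=255

t = 6906/100 = 69.06; the t > 66 branch applies.
R = 329.7·(69.06 − 60)^(-0.1332) = 329.7·9.06^(-0.1332) = 329.7·0.74561 = 245.827.
G = 288.1·(69.06 − 60)^(-0.07551) = 288.1·9.06^(-0.07551) = 288.1·0.84670 = 243.933.
B = 255 by definition for t > 66.
Rounded: (246, 244, 255).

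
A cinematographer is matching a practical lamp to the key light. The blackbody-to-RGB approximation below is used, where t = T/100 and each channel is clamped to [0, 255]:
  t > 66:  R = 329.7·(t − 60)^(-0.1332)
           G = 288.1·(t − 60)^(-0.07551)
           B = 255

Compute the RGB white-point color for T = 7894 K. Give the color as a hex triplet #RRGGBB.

#DFE7FF

t = 7894/100 = 78.94; the t > 66 branch applies.
R = 329.7·(78.94 − 60)^(-0.1332) = 329.7·18.94^(-0.1332) = 329.7·0.67585 = 222.829.
G = 288.1·(78.94 − 60)^(-0.07551) = 288.1·18.94^(-0.07551) = 288.1·0.80084 = 230.722.
B = 255 by definition for t > 66.
Rounded: (223, 231, 255).
In hex: #DFE7FF.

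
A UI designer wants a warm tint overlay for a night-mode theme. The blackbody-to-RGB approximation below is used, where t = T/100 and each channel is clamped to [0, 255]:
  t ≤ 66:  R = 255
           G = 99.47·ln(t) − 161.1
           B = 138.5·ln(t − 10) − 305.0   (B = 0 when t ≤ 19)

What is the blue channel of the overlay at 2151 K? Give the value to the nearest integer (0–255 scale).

t = 2151/100 = 21.51; the t ≤ 66 branch applies.
B = 138.5·ln(21.51 − 10) − 305.0 = 138.5·ln 11.51 − 305.0 = 138.5·2.4432 − 305.0 = 33.385.
Rounded: 33.

33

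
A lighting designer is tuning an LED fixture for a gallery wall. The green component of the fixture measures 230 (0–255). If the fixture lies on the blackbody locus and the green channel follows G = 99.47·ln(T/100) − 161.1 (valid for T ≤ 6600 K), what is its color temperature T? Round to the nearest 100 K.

5100 K

ln t = (230 + 161.1) / 99.47 = 3.9318.
t = e^3.9318 = 51.001.
T = 100·t = 5100 K → 5100 K to the nearest 100 K.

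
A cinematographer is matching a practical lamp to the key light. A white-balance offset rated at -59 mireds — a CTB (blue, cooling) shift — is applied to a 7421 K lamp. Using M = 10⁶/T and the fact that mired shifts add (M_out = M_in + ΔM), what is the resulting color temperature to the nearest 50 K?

M_in = 10⁶/7421 = 134.75 mireds.
M_out = 134.75 + (-59) = 75.75 mireds.
T_out = 10⁶/75.75 = 13200.8 K → 13200 K.

13200 K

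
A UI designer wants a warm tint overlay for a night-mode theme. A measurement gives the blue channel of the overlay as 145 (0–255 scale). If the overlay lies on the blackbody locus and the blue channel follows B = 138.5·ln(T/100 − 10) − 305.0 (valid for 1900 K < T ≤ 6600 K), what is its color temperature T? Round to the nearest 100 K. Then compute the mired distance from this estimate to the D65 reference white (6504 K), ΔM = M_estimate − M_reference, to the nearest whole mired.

ln(t − 10) = (145 + 305.0) / 138.5 = 3.2491.
t − 10 = e^3.2491 = 25.767, so t = 35.767.
T = 100·t = 3577 K → 3600 K to the nearest 100 K.
M_estimate = 10⁶/3600 = 277.78; M_reference = 10⁶/6504 = 153.75.
ΔM = 277.78 − 153.75 = 124.03 → +124 mireds.

+124 mireds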